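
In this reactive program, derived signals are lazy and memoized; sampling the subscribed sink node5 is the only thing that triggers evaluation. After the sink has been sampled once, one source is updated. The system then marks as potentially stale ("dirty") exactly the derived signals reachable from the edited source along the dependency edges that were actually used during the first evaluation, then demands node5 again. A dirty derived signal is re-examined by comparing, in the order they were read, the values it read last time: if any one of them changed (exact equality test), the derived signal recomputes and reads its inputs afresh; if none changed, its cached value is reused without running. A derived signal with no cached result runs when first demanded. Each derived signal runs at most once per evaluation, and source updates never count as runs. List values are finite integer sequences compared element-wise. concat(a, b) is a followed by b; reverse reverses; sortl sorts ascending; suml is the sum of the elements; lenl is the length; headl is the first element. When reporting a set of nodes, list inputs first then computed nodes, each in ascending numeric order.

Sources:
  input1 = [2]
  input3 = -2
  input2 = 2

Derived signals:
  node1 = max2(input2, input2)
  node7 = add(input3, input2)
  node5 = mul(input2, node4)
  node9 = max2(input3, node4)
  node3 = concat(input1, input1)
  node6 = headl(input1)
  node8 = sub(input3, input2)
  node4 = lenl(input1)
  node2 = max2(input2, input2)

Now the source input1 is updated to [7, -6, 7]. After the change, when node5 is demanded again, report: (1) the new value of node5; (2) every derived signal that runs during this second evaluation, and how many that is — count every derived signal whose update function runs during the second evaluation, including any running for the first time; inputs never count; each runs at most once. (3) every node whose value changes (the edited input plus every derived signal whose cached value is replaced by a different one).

Demanding node5 again yields 6.
2 derived signals run: node4, node5.
The nodes whose values change: input1, node4, node5.

First demand of the output computes:
  node4 = lenl([2]) = 1
  node5 = mul(2, 1) = 2

After the edit, cleaning proceeds:
  node4: a read changed (input1 [2]->[7, -6, 7]) — executes, giving 3.
  node5: a read changed (node4 1->3) — executes, giving 6.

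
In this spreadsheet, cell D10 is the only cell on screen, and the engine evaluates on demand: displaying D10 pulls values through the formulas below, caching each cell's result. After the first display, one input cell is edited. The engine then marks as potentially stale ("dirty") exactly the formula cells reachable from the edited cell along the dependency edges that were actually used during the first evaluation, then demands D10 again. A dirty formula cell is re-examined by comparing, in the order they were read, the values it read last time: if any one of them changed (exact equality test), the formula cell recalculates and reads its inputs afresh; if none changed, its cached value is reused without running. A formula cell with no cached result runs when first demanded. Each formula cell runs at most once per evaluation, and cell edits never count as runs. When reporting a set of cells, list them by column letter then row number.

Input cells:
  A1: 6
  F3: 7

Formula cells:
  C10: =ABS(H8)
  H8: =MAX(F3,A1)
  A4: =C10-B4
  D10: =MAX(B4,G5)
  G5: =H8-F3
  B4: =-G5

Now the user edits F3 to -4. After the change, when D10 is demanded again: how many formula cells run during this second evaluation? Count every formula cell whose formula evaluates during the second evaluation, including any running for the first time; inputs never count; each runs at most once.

Initial pass — values computed on the first demand:
  H8 = MAX(7, 6) = 7
  G5 = 7 - 7 = 0
  B4 = -(0) = 0
  D10 = MAX(0, 0) = 0

Second demand — change propagation:
  H8: re-runs because F3 7->-4; new result 6.
  G5: re-runs because H8 7->6; F3 7->-4; new result 10.
  B4: re-runs because G5 0->10; new result -10.
  D10: re-runs because B4 0->-10; G5 0->10; new result 10.

Run set: B4, D10, G5, H8 (4 run).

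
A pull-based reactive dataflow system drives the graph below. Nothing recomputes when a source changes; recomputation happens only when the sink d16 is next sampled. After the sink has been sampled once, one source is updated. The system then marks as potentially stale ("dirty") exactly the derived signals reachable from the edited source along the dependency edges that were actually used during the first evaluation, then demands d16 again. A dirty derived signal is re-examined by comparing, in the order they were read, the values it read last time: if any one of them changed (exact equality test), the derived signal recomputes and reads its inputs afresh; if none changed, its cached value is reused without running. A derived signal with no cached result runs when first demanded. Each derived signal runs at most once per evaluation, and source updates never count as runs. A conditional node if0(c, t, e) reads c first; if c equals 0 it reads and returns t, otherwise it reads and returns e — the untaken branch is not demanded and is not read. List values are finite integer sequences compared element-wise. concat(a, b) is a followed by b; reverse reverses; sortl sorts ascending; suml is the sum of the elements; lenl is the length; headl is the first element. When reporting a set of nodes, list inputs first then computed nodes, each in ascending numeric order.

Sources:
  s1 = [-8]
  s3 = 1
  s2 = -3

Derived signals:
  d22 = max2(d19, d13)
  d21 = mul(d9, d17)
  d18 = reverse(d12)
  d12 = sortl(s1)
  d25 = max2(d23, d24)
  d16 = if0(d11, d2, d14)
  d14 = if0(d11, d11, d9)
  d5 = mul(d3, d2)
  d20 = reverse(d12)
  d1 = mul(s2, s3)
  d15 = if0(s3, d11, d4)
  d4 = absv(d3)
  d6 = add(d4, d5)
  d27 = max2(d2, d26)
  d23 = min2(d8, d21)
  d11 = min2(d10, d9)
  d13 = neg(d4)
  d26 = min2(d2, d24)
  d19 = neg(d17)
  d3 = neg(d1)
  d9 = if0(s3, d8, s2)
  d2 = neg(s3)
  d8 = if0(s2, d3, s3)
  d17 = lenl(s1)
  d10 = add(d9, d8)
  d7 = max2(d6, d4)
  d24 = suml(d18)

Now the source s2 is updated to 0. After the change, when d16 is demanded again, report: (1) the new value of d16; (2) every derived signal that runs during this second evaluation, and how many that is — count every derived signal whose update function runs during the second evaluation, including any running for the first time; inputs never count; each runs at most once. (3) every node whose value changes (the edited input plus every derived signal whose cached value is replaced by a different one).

New value of d16: -1.
Derived signals that run: d1, d2, d3, d8, d9, d10, d11, d16 — 8 in total.
Values that change: s2, d8, d9, d10, d11, d16.
Key observation: a condition flipped, so demand moved to the other branch — d14 is never re-examined.

First evaluation (everything demanded from the output):
  d8 = if0(s2=-3 -> else branch s3) = 1
  d9 = if0(s3=1 -> else branch s2) = -3
  d10 = add(-3, 1) = -2
  d11 = min2(-2, -3) = -3
  d14 = if0(d11=-3 -> else branch d9) = -3
  d16 = if0(d11=-3 -> else branch d14) = -3

Propagation after the edit:
  d1: demanded for the first time — runs, produces 0.
  d2: demanded for the first time — runs, produces -1.
  d3: demanded for the first time — runs, produces 0.
  d8: runs — s2 -3->0; result 0.
  d9: runs — s2 -3->0; result 0.
  d10: runs — d9 -3->0; d8 1->0; result 0.
  d11: runs — d10 -2->0; d9 -3->0; result 0.
  d14: marked dirty but never re-examined — demand shifted away from it.
  d16: runs — d11 -3->0; result -1.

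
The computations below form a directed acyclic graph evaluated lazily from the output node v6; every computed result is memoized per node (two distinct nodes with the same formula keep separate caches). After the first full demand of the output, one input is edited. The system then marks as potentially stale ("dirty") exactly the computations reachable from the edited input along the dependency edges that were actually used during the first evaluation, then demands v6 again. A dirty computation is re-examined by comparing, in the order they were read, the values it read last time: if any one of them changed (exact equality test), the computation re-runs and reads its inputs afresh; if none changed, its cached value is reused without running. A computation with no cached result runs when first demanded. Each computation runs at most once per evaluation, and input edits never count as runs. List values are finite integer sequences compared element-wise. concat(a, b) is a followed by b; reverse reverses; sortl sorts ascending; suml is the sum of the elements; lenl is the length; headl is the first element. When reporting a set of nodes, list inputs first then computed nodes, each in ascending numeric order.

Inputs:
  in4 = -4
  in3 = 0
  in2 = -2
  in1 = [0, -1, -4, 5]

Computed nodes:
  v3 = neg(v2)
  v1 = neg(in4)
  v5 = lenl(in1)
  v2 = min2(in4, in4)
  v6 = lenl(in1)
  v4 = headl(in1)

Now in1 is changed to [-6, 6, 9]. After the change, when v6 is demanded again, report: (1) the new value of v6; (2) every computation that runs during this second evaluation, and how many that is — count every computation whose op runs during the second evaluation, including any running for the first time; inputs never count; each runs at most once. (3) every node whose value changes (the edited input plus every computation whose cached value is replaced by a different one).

Demanding v6 again yields 3.
1 computations run: v6.
The nodes whose values change: in1, v6.

First demand of the output computes:
  v6 = lenl([0, -1, -4, 5]) = 4

After the edit, cleaning proceeds:
  v6: a read changed (in1 [0, -1, -4, 5]->[-6, 6, 9]) — executes, giving 3.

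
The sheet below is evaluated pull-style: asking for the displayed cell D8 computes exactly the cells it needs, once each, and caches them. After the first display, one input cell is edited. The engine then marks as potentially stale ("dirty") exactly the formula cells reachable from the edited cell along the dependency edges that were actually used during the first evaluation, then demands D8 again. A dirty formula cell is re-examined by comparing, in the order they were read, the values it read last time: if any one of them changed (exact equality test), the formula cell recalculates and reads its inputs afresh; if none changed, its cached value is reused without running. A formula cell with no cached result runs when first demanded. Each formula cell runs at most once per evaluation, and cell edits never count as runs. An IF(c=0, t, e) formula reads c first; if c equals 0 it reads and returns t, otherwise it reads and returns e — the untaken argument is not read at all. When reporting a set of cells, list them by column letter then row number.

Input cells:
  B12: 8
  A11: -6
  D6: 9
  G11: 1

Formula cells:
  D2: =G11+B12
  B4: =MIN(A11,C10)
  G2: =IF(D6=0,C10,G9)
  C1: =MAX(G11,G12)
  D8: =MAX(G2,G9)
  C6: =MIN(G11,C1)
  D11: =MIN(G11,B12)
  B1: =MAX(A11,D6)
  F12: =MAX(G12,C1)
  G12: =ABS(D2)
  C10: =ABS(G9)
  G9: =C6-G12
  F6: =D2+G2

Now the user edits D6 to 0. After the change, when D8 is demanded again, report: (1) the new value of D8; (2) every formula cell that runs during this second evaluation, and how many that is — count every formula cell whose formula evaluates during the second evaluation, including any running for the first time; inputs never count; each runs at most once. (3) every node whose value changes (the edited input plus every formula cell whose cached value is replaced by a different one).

Demanding D8 again yields 8.
3 formula cells run: C10, D8, G2.
The nodes whose values change: D6, D8, G2.
Note the branch switch — C10 had no cache and runs now for the first time.

First demand of the output computes:
  D2 = 1 + 8 = 9
  G12 = ABS(9) = 9
  C1 = MAX(1, 9) = 9
  C6 = MIN(1, 9) = 1
  G9 = 1 - 9 = -8
  G2 = IF(D6=0: D6=9 -> else branch G9) = -8
  D8 = MAX(-8, -8) = -8

After the edit, cleaning proceeds:
  C10: had never run; runs now, result 8.
  G2: a read changed (D6 9->0) — executes, giving 8.
  D8: a read changed (G2 -8->8) — executes, giving 8.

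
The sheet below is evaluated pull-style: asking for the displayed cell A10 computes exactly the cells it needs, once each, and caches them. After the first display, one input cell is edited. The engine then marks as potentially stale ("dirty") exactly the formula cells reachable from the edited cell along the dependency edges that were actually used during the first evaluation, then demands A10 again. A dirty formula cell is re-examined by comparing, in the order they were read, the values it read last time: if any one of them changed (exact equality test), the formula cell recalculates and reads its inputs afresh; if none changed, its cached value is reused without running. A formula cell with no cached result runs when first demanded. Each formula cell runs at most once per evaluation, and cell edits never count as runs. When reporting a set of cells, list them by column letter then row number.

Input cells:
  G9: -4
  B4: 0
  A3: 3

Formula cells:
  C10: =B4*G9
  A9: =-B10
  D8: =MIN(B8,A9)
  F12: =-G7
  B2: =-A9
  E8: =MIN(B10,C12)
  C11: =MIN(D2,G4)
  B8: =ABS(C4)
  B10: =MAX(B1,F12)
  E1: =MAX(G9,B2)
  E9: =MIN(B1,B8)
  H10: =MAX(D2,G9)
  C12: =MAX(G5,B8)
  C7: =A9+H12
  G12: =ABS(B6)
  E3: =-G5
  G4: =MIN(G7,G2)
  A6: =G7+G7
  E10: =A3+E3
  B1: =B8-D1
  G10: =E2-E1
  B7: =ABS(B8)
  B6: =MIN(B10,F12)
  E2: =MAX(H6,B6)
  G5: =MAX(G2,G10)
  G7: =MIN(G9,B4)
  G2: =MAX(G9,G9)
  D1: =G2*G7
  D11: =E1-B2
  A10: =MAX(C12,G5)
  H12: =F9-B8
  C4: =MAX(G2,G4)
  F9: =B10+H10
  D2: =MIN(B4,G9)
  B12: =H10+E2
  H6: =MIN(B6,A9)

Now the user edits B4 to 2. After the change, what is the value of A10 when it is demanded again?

First demand of the output computes:
  G2 = MAX(-4, -4) = -4
  G7 = MIN(-4, 0) = -4
  D1 = -4 * -4 = 16
  F12 = -(-4) = 4
  G4 = MIN(-4, -4) = -4
  C4 = MAX(-4, -4) = -4
  B8 = ABS(-4) = 4
  B1 = 4 - 16 = -12
  B10 = MAX(-12, 4) = 4
  A9 = -(4) = -4
  B2 = -(-4) = 4
  B6 = MIN(4, 4) = 4
  E1 = MAX(-4, 4) = 4
  H6 = MIN(4, -4) = -4
  E2 = MAX(-4, 4) = 4
  G10 = 4 - 4 = 0
  G5 = MAX(-4, 0) = 0
  C12 = MAX(0, 4) = 4
  A10 = MAX(4, 0) = 4

After the edit, cleaning proceeds:
  G7: a read changed (B4 0->2) — executes, giving -4 — identical to its old value.
  D1: dirty, but its reads are unchanged (G2 unchanged, G7 unchanged); cached 16 stands.
  F12: dirty, but its reads are unchanged (G7 unchanged); cached 4 stands.
  G4: dirty, but its reads are unchanged (G7 unchanged, G2 unchanged); cached -4 stands.
  C4: dirty, but its reads are unchanged (G2 unchanged, G4 unchanged); cached -4 stands.
  B8: dirty, but its reads are unchanged (C4 unchanged); cached 4 stands.
  B1: dirty, but its reads are unchanged (B8 unchanged, D1 unchanged); cached -12 stands.
  B10: dirty, but its reads are unchanged (B1 unchanged, F12 unchanged); cached 4 stands.
  A9: dirty, but its reads are unchanged (B10 unchanged); cached -4 stands.
  B2: dirty, but its reads are unchanged (A9 unchanged); cached 4 stands.
  B6: dirty, but its reads are unchanged (B10 unchanged, F12 unchanged); cached 4 stands.
  E1: dirty, but its reads are unchanged (G9 unchanged, B2 unchanged); cached 4 stands.
  H6: dirty, but its reads are unchanged (B6 unchanged, A9 unchanged); cached -4 stands.
  E2: dirty, but its reads are unchanged (H6 unchanged, B6 unchanged); cached 4 stands.
  G10: dirty, but its reads are unchanged (E2 unchanged, E1 unchanged); cached 0 stands.
  G5: dirty, but its reads are unchanged (G2 unchanged, G10 unchanged); cached 0 stands.
  C12: dirty, but its reads are unchanged (G5 unchanged, B8 unchanged); cached 4 stands.
  A10: dirty, but its reads are unchanged (C12 unchanged, G5 unchanged); cached 4 stands.

Note the absorption at G7: it re-runs yet its value is the same, leaving the output's value untouched.

Demanding A10 again yields 4.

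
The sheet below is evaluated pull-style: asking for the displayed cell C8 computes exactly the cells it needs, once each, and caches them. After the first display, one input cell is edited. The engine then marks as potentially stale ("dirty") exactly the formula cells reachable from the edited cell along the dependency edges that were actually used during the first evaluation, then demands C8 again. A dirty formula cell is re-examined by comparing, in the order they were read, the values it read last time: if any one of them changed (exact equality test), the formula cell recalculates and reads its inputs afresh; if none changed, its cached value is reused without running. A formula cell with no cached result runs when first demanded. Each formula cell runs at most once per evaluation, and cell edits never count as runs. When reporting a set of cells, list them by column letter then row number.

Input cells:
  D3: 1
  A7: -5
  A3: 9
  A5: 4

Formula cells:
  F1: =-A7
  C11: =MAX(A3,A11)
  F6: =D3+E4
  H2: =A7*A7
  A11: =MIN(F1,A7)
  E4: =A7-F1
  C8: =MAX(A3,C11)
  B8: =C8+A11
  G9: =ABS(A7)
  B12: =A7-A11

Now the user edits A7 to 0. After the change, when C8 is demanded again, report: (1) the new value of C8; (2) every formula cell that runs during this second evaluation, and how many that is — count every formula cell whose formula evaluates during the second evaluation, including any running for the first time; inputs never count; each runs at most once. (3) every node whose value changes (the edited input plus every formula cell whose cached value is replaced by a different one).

Demanding C8 again yields 9.
3 formula cells run: A11, C11, F1.
The nodes whose values change: A7, A11, F1.
Note the absorption at C11: it re-runs yet its value is the same, leaving the output's value untouched.

First demand of the output computes:
  F1 = -(-5) = 5
  A11 = MIN(5, -5) = -5
  C11 = MAX(9, -5) = 9
  C8 = MAX(9, 9) = 9

After the edit, cleaning proceeds:
  F1: a read changed (A7 -5->0) — executes, giving 0.
  A11: a read changed (F1 5->0; A7 -5->0) — executes, giving 0.
  C11: a read changed (A11 -5->0) — executes, giving 9 — identical to its old value.
  C8: dirty, but its reads are unchanged (A3 unchanged, C11 unchanged); cached 9 stands.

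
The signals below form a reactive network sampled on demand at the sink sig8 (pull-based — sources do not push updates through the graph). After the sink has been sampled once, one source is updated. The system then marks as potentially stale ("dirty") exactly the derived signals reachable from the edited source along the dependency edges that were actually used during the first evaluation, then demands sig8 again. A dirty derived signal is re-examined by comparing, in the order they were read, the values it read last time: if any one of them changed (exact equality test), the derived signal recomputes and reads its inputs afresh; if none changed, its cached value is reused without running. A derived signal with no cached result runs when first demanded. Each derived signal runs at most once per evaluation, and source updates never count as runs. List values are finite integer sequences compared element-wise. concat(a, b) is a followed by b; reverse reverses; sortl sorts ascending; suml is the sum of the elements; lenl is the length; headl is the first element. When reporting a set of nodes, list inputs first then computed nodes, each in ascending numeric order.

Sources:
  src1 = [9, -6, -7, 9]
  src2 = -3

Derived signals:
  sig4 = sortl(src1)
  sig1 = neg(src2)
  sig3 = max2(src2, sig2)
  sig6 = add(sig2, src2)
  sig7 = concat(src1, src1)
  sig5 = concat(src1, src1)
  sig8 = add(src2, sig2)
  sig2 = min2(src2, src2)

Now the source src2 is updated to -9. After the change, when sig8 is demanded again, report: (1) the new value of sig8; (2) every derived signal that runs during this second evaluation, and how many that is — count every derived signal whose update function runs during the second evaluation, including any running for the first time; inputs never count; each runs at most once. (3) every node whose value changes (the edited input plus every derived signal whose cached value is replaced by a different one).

sig8 now evaluates to -18.
Run set: sig2, sig8 (2 run).
Changed values: src2, sig2, sig8.

Initial pass — values computed on the first demand:
  sig2 = min2(-3, -3) = -3
  sig8 = add(-3, -3) = -6

Second demand — change propagation:
  sig2: re-runs because src2 -3->-9; src2 -3->-9; new result -9.
  sig8: re-runs because src2 -3->-9; sig2 -3->-9; new result -18.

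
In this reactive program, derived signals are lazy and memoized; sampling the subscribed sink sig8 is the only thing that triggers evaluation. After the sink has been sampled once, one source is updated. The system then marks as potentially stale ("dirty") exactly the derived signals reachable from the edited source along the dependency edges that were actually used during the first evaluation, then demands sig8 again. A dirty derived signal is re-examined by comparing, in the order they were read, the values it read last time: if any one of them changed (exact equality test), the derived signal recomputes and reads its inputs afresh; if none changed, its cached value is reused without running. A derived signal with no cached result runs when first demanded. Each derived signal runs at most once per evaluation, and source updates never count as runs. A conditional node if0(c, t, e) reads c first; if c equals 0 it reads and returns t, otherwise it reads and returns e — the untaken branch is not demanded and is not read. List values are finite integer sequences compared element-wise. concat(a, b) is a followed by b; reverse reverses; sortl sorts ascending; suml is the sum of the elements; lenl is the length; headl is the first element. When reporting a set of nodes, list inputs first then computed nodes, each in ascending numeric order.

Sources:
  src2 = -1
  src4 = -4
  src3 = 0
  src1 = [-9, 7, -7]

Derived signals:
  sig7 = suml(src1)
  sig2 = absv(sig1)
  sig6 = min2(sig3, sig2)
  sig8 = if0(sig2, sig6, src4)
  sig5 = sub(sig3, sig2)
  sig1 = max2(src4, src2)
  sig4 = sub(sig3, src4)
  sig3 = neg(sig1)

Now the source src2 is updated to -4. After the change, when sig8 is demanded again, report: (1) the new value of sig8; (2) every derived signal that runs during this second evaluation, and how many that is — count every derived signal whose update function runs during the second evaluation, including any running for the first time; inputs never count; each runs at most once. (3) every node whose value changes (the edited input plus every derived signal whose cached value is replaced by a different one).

Demanding sig8 again yields -4.
3 derived signals run: sig1, sig2, sig8.
The nodes whose values change: src2, sig1, sig2.

First demand of the output computes:
  sig1 = max2(-4, -1) = -1
  sig2 = absv(-1) = 1
  sig8 = if0(sig2=1 -> else branch src4) = -4

After the edit, cleaning proceeds:
  sig1: a read changed (src2 -1->-4) — executes, giving -4.
  sig2: a read changed (sig1 -1->-4) — executes, giving 4.
  sig8: a read changed (sig2 1->4) — executes, giving -4 — identical to its old value.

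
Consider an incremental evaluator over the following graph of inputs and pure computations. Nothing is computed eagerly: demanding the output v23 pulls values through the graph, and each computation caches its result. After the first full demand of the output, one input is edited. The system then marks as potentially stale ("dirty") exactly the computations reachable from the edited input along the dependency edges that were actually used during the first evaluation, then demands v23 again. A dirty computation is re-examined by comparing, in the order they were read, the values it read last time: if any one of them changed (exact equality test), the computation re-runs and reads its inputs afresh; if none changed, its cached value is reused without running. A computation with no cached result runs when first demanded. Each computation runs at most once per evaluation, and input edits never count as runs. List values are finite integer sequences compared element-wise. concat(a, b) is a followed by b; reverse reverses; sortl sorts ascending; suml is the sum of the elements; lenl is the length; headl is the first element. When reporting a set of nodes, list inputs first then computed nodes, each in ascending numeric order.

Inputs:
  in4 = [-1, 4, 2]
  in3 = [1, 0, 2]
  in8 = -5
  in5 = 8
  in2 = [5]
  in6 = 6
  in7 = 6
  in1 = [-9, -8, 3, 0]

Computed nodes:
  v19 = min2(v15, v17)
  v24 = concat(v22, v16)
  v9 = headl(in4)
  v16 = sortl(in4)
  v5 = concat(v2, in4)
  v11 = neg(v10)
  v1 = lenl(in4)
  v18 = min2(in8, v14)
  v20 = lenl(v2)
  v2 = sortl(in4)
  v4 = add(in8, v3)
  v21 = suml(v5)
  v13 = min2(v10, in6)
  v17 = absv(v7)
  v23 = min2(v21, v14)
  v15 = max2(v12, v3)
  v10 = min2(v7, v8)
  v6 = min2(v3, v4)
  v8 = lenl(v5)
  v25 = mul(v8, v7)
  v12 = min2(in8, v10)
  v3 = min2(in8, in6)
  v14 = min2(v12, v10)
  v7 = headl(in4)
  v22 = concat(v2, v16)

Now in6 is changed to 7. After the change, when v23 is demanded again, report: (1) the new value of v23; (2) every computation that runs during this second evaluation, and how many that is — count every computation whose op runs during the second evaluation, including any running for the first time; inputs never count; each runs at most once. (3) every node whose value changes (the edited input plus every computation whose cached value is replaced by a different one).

v23 now evaluates to -5.
Run set: none (0 run).
Changed values: in6.
The important point: nothing the output needs ever reads in6, so the edit is invisible to it.

Initial pass — values computed on the first demand:
  v2 = sortl([-1, 4, 2]) = [-1, 2, 4]
  v5 = concat([-1, 2, 4], [-1, 4, 2]) = [-1, 2, 4, -1, 4, 2]
  v7 = headl([-1, 4, 2]) = -1
  v8 = lenl([-1, 2, 4, -1, 4, 2]) = 6
  v10 = min2(-1, 6) = -1
  v12 = min2(-5, -1) = -5
  v14 = min2(-5, -1) = -5
  v21 = suml([-1, 2, 4, -1, 4, 2]) = 10
  v23 = min2(10, -5) = -5

Second demand — change propagation:
  no demanded computation ever read in6, so the edit dirties nothing and nothing runs.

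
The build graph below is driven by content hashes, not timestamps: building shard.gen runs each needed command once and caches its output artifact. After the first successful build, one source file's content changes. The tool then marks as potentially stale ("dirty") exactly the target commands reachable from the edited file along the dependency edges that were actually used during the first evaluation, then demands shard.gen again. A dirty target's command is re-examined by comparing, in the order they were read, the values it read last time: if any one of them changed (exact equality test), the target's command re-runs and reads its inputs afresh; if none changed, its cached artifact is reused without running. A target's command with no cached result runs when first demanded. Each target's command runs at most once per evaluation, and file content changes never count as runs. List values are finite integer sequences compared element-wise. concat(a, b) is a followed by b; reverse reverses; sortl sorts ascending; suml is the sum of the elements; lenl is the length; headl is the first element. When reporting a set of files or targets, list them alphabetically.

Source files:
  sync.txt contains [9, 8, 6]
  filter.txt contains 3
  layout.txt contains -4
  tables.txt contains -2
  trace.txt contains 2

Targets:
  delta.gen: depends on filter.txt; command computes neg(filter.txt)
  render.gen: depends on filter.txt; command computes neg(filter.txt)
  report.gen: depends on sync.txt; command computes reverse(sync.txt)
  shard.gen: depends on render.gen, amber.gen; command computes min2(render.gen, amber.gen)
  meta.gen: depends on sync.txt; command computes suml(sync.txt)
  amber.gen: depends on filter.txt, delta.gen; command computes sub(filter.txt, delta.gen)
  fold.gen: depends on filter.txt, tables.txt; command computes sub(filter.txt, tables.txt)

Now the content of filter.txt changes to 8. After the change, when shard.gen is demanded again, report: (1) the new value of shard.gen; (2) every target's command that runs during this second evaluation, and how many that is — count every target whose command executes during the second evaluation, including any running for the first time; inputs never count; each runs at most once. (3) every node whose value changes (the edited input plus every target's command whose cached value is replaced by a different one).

shard.gen now evaluates to -8.
Run set: amber.gen, delta.gen, render.gen, shard.gen (4 run).
Changed values: amber.gen, delta.gen, filter.txt, render.gen, shard.gen.

Initial pass — values computed on the first demand:
  delta.gen = neg(3) = -3
  amber.gen = sub(3, -3) = 6
  render.gen = neg(3) = -3
  shard.gen = min2(-3, 6) = -3

Second demand — change propagation:
  delta.gen: re-runs because filter.txt 3->8; new result -8.
  amber.gen: re-runs because filter.txt 3->8; delta.gen -3->-8; new result 16.
  render.gen: re-runs because filter.txt 3->8; new result -8.
  shard.gen: re-runs because render.gen -3->-8; amber.gen 6->16; new result -8.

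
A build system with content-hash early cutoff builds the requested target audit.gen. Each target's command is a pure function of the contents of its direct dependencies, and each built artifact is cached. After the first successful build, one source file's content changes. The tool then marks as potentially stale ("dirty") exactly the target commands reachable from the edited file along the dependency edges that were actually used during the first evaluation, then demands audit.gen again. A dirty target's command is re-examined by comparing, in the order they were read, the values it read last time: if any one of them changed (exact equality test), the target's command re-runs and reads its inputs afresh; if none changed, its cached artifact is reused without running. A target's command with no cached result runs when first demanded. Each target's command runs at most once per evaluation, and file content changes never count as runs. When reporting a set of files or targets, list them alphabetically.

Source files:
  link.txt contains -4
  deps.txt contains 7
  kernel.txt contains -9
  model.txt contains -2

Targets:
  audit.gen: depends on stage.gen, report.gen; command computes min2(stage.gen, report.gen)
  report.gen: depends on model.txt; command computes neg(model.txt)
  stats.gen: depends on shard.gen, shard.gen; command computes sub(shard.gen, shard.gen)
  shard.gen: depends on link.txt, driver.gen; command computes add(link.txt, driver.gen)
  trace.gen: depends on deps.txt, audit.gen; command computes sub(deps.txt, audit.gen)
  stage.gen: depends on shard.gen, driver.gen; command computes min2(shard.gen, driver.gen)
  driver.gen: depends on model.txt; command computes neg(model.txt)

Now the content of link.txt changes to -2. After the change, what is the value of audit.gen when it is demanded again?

First evaluation (everything demanded from the output):
  driver.gen = neg(-2) = 2
  report.gen = neg(-2) = 2
  shard.gen = add(-4, 2) = -2
  stage.gen = min2(-2, 2) = -2
  audit.gen = min2(-2, 2) = -2

Propagation after the edit:
  shard.gen: runs — link.txt -4->-2; result 0.
  stage.gen: runs — shard.gen -2->0; result 0.
  audit.gen: runs — stage.gen -2->0; result 0.

New value of audit.gen: 0.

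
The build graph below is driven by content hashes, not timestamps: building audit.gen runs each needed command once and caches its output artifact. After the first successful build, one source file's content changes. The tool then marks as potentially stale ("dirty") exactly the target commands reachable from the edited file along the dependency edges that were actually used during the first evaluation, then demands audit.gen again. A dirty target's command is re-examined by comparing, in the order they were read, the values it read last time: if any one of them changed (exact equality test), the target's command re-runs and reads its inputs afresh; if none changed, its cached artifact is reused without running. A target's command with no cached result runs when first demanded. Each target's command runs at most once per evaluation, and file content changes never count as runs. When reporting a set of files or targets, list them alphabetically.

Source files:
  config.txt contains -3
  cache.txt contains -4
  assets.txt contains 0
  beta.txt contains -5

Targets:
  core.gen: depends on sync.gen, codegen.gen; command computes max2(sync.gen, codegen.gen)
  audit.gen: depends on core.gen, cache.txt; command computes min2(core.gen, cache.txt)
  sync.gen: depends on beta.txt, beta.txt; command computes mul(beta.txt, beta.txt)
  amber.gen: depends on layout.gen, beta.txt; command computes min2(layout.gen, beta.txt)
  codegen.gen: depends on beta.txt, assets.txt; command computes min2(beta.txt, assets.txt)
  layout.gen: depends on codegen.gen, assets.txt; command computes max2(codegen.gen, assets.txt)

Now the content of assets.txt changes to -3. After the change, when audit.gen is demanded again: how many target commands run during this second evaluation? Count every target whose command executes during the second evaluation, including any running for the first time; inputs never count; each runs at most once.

Run set: codegen.gen (1 run).
The important point: codegen.gen recomputes to an identical value, and the output ends up unchanged.

Initial pass — values computed on the first demand:
  codegen.gen = min2(-5, 0) = -5
  sync.gen = mul(-5, -5) = 25
  core.gen = max2(25, -5) = 25
  audit.gen = min2(25, -4) = -4

Second demand — change propagation:
  codegen.gen: re-runs because assets.txt 0->-3; new result -5 (unchanged).
  core.gen: re-examined; everything it read last time is the same (sync.gen unchanged, codegen.gen unchanged) — cache 25 kept, no run.
  audit.gen: re-examined; everything it read last time is the same (core.gen unchanged, cache.txt unchanged) — cache -4 kept, no run.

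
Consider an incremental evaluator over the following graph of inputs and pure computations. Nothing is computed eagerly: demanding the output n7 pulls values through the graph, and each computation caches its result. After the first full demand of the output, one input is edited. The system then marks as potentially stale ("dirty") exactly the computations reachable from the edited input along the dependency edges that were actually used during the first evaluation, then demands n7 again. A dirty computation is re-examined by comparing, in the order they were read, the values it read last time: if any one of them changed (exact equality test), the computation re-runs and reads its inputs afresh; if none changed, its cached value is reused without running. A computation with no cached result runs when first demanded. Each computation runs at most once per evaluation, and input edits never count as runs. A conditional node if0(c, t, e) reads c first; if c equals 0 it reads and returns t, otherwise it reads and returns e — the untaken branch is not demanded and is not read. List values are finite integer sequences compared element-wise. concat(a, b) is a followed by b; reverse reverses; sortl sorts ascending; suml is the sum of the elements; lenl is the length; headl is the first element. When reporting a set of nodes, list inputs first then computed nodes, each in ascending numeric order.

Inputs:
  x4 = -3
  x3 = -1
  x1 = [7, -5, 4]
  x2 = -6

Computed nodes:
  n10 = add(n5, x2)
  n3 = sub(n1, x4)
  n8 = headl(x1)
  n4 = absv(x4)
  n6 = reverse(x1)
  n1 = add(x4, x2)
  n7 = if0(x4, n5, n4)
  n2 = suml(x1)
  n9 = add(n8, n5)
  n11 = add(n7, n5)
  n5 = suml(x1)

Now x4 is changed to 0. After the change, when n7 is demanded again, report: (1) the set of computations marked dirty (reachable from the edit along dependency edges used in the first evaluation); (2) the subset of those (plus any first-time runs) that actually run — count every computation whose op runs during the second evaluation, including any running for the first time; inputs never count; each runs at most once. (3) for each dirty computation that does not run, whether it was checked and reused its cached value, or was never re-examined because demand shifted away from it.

Initial pass — values computed on the first demand:
  n4 = absv(-3) = 3
  n7 = if0(x4=-3 -> else branch n4) = 3

Second demand — change propagation:
  n4: dirty yet unreached — the second evaluation never asks for it.
  n5: newly demanded (no cache) — executes and yields 6.
  n7: re-runs because x4 -3->0; new result 6.

The important point: the flipped condition redirects demand; n4 is left stale, never re-checked.

Dirty set: n4, n7.
Run set: n5, n7 (2 run).
Left stale — demand moved off them: n4.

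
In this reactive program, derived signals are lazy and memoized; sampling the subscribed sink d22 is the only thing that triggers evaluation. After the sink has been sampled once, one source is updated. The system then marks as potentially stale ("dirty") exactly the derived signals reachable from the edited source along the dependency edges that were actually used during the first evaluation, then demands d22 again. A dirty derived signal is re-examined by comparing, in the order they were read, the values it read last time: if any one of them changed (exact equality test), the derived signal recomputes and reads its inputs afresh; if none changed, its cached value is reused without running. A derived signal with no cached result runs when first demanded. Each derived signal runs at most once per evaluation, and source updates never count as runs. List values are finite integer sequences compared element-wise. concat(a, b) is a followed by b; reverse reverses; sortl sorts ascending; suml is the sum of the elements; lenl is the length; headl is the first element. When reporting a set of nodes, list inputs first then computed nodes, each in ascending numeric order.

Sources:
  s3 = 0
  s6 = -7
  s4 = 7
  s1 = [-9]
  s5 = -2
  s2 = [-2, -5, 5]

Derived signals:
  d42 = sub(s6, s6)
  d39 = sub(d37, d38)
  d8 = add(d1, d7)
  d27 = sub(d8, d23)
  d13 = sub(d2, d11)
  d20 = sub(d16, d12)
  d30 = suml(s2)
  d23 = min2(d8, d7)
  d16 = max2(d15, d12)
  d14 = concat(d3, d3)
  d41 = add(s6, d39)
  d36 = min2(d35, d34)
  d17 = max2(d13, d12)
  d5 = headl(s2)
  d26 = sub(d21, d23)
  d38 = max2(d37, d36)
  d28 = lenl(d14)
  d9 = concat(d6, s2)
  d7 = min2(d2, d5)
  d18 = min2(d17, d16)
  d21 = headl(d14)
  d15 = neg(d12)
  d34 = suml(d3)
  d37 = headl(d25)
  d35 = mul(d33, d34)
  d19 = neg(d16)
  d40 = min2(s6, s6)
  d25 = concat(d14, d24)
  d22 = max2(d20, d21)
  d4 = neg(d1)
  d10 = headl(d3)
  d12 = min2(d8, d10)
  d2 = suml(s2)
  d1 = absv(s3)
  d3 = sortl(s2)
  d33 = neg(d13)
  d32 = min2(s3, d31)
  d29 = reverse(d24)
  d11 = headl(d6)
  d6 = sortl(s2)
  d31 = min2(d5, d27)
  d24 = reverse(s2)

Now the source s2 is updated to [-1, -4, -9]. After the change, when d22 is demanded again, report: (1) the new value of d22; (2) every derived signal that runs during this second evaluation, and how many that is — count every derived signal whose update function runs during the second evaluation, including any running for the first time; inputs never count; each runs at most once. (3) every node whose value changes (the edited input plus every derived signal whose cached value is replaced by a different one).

First demand of the output computes:
  d1 = absv(0) = 0
  d2 = suml([-2, -5, 5]) = -2
  d3 = sortl([-2, -5, 5]) = [-5, -2, 5]
  d5 = headl([-2, -5, 5]) = -2
  d7 = min2(-2, -2) = -2
  d8 = add(0, -2) = -2
  d10 = headl([-5, -2, 5]) = -5
  d12 = min2(-2, -5) = -5
  d14 = concat([-5, -2, 5], [-5, -2, 5]) = [-5, -2, 5, -5, -2, 5]
  d15 = neg(-5) = 5
  d16 = max2(5, -5) = 5
  d20 = sub(5, -5) = 10
  d21 = headl([-5, -2, 5, -5, -2, 5]) = -5
  d22 = max2(10, -5) = 10

After the edit, cleaning proceeds:
  d2: a read changed (s2 [-2, -5, 5]->[-1, -4, -9]) — executes, giving -14.
  d3: a read changed (s2 [-2, -5, 5]->[-1, -4, -9]) — executes, giving [-9, -4, -1].
  d5: a read changed (s2 [-2, -5, 5]->[-1, -4, -9]) — executes, giving -1.
  d7: a read changed (d2 -2->-14; d5 -2->-1) — executes, giving -14.
  d8: a read changed (d7 -2->-14) — executes, giving -14.
  d10: a read changed (d3 [-5, -2, 5]->[-9, -4, -1]) — executes, giving -9.
  d12: a read changed (d8 -2->-14; d10 -5->-9) — executes, giving -14.
  d14: a read changed (d3 [-5, -2, 5]->[-9, -4, -1]; d3 [-5, -2, 5]->[-9, -4, -1]) — executes, giving [-9, -4, -1, -9, -4, -1].
  d15: a read changed (d12 -5->-14) — executes, giving 14.
  d16: a read changed (d15 5->14; d12 -5->-14) — executes, giving 14.
  d20: a read changed (d16 5->14; d12 -5->-14) — executes, giving 28.
  d21: a read changed (d14 [-5, -2, 5, -5, -2, 5]->[-9, -4, -1, -9, -4, -1]) — executes, giving -9.
  d22: a read changed (d20 10->28; d21 -5->-9) — executes, giving 28.

Demanding d22 again yields 28.
13 derived signals run: d2, d3, d5, d7, d8, d10, d12, d14, d15, d16, d20, d21, d22.
The nodes whose values change: s2, d2, d3, d5, d7, d8, d10, d12, d14, d15, d16, d20, d21, d22.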